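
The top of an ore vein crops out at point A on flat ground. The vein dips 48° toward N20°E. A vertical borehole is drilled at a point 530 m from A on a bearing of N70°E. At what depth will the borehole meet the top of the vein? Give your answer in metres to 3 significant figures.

The hole lies 50° from the dip direction, so the down-dip offset is 530 × cos 50° = 340.68 m.
Depth = down-dip offset × tan(dip) = 340.68 × tan 48° = 340.68 × 1.1106
Depth = 378.36 m

378 m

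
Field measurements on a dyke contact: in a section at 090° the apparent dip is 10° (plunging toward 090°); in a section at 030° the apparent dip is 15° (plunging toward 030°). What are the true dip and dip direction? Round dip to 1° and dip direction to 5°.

true dip 15°, dip direction 040°

The two traces are lines in the plane: v₁ = (sin 90°·cos 10°, cos 90°·cos 10°, −sin 10°), v₂ = (sin 30°·cos 15°, cos 30°·cos 15°, −sin 15°).
The plane normal is n = v₁ × v₂ ∝ (0.145, 0.171, 0.824).
Dip δ = arctan(|n_h|/n_z) = arctan(0.224/0.824) = 15.2°.
The horizontal component of n points toward azimuth atan2(n_x, n_y) = 40°, the dip direction.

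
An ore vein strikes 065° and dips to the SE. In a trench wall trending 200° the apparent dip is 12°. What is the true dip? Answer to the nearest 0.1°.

β = acute angle between strike 065° and section 200° = 45°.
tan(true dip) = tan 12° / sin 45° = 0.3006
δ = arctan(0.3006) = 16.73°

16.7°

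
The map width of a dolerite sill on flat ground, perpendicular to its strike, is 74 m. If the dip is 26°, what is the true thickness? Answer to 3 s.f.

True thickness t = w · sin(dip) = 74 × sin 26°
t = 74 × 0.4384 = 32.439 m

32.4 m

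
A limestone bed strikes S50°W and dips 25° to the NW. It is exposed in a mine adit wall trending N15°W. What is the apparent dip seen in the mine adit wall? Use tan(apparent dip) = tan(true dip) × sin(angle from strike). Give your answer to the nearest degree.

23°

Angle between strike (S50°W) and section (N15°W): β = 65°.
tan(apparent dip) = tan 25° · sin 65° = 0.4226
apparent dip = arctan 0.4226 = 22.91°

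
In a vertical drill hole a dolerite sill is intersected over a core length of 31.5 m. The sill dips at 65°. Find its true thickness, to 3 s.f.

13.3 m

True thickness t = h · cos(dip) = 31.5 × cos 65°
t = 31.5 × 0.4226 = 13.312 m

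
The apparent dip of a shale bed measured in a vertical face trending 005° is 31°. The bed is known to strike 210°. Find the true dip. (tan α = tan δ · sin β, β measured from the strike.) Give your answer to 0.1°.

54.9°

β = acute angle between strike 210° and section 005° = 25°.
tan(true dip) = tan 31° / sin 25° = 1.4218
true dip = arctan 1.4218 = 54.88°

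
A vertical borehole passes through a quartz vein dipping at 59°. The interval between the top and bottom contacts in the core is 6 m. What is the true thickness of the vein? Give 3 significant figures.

3.09 m

True thickness t = h · cos(dip) = 6 × cos 59°
t = 6 × 0.5150 = 3.090 m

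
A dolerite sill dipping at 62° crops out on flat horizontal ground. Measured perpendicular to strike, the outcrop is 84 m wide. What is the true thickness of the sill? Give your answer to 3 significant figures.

True thickness t = w · sin(dip) = 84 × sin 62°
t = 84 × 0.8829 = 74.168 m

74.2 m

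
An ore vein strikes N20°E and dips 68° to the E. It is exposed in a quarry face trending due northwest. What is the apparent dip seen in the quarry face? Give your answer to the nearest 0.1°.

66.0°

The strike is N20°E and the section trends due northwest; the acute angle between them is β = 65°.
tan α = tan 68° × sin 65° = 2.4751 × 0.9063 = 2.2432
apparent dip = arctan 2.2432 = 65.97°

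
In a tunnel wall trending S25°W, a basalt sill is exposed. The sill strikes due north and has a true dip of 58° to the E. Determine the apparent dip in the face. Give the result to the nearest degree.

The strike is due north and the section trends S25°W; the acute angle between them is β = 25°.
tan(apparent dip) = tan 58° · sin 25° = 0.6763
apparent dip = arctan 0.6763 = 34.07°

34°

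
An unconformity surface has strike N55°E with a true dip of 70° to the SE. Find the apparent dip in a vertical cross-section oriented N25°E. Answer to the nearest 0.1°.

53.9°

The strike is N55°E and the section trends N25°E; the acute angle between them is β = 30°.
tan α = tan 70° × sin 30° = 2.7475 × 0.5000 = 1.3737
apparent dip = arctan 1.3737 = 53.95°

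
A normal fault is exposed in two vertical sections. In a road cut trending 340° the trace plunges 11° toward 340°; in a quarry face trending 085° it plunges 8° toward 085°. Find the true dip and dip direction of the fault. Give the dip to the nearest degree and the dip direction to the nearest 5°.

true dip 15°, dip direction 025°

Represent each trace as a vector plunging at its apparent dip toward its trend (east-north-up frame): v₁ = (-0.336, 0.922, -0.191), v₂ = (0.986, 0.086, -0.139).
Cross product v₁ × v₂ gives the pole to the plane: n ∝ (0.112, 0.235, 0.939).
True dip = arccos(n_z / |n|) = arccos(0.9637) = 15.5°.
The horizontal component of n points toward azimuth atan2(n_x, n_y) = 25°, the dip direction.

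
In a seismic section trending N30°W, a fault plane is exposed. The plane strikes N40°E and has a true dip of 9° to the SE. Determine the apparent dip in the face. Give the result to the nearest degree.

The strike is N40°E and the section trends N30°W; the acute angle between them is β = 70°.
tan α = tan 9° × sin 70° = 0.1584 × 0.9397 = 0.1488
α = arctan(0.1488) = 8.47°

8°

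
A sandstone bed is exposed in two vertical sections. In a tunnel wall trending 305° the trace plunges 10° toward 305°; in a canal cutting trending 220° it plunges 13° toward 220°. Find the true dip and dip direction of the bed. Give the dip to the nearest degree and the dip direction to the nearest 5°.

true dip 16°, dip direction 255°

The two traces are lines in the plane: v₁ = (sin 305°·cos 10°, cos 305°·cos 10°, −sin 10°), v₂ = (sin 220°·cos 13°, cos 220°·cos 13°, −sin 13°).
The plane normal is n = v₁ × v₂ ∝ (-0.257, -0.073, 0.956).
True dip = arccos(n_z / |n|) = arccos(0.9632) = 15.6°.
Dip direction = atan2(-0.257, -0.073) = 254° (azimuth of n's horizontal projection).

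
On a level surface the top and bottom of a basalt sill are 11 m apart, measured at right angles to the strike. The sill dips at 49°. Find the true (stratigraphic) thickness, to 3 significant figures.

True thickness t = w · sin(dip) = 11 × sin 49°
t = 11 × 0.7547 = 8.302 m

8.30 m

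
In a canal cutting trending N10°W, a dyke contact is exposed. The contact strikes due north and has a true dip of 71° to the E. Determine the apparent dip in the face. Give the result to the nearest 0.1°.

26.8°

Angle between strike (due north) and section (N10°W): β = 10°.
tan(apparent dip) = tan 71° · sin 10° = 0.5043
α = arctan(0.5043) = 26.76°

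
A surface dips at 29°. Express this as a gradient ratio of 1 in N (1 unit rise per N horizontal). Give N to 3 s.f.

1 in 1.80

1 : N means tan θ = 1/N, so N = 1/tan 29° = 1/0.5543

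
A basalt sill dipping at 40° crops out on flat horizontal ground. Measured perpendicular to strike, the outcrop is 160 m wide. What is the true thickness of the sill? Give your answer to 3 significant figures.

103 m

True thickness t = w · sin(dip) = 160 × sin 40°
t = 160 × 0.6428 = 102.846 m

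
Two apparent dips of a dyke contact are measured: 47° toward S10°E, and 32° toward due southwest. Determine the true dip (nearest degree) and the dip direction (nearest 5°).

Represent each trace as a vector plunging at its apparent dip toward its trend (east-north-up frame): v₁ = (0.118, -0.672, -0.731), v₂ = (-0.600, -0.600, -0.530).
Cross product v₁ × v₂ gives the pole to the plane: n ∝ (0.083, -0.501, 0.474).
True dip = arccos(n_z / |n|) = arccos(0.6820) = 47.0°.
Dip direction = atan2(0.083, -0.501) = 171° (azimuth of n's horizontal projection).

true dip 47°, dip direction 170°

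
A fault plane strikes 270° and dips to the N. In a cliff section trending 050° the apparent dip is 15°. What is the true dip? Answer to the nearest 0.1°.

The section is 40° from the strike.
tan(true dip) = tan 15° / sin 40° = 0.4169
δ = arctan(0.4169) = 22.63°

22.6°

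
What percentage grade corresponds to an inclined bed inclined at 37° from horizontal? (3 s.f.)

grade % = 100 × tan 37° = 100 × 0.7536

75.4%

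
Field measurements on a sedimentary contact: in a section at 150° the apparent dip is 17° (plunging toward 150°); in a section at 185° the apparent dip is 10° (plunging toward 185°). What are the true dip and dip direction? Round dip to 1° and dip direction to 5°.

true dip 18°, dip direction 125°

The two traces are lines in the plane: v₁ = (sin 150°·cos 17°, cos 150°·cos 17°, −sin 17°), v₂ = (sin 185°·cos 10°, cos 185°·cos 10°, −sin 10°).
Cross product v₁ × v₂ gives the pole to the plane: n ∝ (0.143, -0.108, 0.540).
Dip δ = arctan(|n_h|/n_z) = arctan(0.179/0.540) = 18.4°.
The horizontal component of n points toward azimuth atan2(n_x, n_y) = 127°, the dip direction.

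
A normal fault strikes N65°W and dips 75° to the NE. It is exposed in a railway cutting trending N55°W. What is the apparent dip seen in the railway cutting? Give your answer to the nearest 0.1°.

The strike is N65°W and the section trends N55°W; the acute angle between them is β = 10°.
tan(apparent dip) = tan 75° · sin 10° = 0.6481
apparent dip = arctan 0.6481 = 32.95°

32.9°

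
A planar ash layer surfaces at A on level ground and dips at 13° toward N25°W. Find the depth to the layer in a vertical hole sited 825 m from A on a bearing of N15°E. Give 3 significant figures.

146 m

The hole lies 40° from the dip direction, so the down-dip offset is 825 × cos 40° = 631.99 m.
Depth = down-dip offset × tan(dip) = 631.99 × tan 13° = 631.99 × 0.2309
Depth = 145.91 m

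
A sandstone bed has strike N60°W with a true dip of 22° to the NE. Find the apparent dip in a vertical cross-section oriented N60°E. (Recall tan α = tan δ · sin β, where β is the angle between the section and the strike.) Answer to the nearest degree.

19°

The strike is N60°W and the section trends N60°E; the acute angle between them is β = 60°.
tan α = tan 22° × sin 60° = 0.4040 × 0.8660 = 0.3499
apparent dip = arctan 0.3499 = 19.28°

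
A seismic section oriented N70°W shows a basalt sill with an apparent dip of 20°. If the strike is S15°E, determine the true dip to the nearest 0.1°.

β = acute angle between strike S15°E and section N70°W = 55°.
tan δ = tan α / sin β = tan 20° / sin 55° = 0.3640 / 0.8192 = 0.4443
true dip = arctan 0.4443 = 23.96°

24.0°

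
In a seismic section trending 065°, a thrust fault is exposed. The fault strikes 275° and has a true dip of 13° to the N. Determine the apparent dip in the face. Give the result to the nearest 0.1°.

6.6°

The strike is 275° and the section trends 065°; the acute angle between them is β = 30°.
tan α = tan 13° × sin 30° = 0.2309 × 0.5000 = 0.1154
apparent dip = arctan 0.1154 = 6.58°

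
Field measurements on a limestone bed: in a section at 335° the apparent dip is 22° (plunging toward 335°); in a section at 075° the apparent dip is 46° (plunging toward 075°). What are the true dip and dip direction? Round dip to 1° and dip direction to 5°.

The two traces are lines in the plane: v₁ = (sin 335°·cos 22°, cos 335°·cos 22°, −sin 22°), v₂ = (sin 75°·cos 46°, cos 75°·cos 46°, −sin 46°).
The plane normal is n = v₁ × v₂ ∝ (0.537, 0.533, 0.634).
True dip = arccos(n_z / |n|) = arccos(0.6423) = 50.0°.
Dip direction = atan2(0.537, 0.533) = 45° (azimuth of n's horizontal projection).

true dip 50°, dip direction 045°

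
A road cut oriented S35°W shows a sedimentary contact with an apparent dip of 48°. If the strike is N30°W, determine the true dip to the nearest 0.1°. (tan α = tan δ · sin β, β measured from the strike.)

β = acute angle between strike N30°W and section S35°W = 65°.
tan(true dip) = tan 48° / sin 65° = 1.2254
true dip = arctan 1.2254 = 50.78°

50.8°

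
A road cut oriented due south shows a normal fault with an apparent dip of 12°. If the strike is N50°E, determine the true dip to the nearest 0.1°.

15.5°

β = acute angle between strike N50°E and section due south = 50°.
tan δ = tan α / sin β = tan 12° / sin 50° = 0.2126 / 0.7660 = 0.2775
true dip = arctan 0.2775 = 15.51°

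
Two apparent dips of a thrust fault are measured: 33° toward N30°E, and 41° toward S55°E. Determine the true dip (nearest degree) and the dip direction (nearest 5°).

Represent each trace as a vector plunging at its apparent dip toward its trend (east-north-up frame): v₁ = (0.419, 0.726, -0.545), v₂ = (0.618, -0.433, -0.656).
n = v₁ × v₂ = (0.712, 0.062, 0.631) (taken with n_z > 0).
Dip δ = arctan(|n_h|/n_z) = arctan(0.715/0.631) = 48.6°.
The horizontal component of n points toward azimuth atan2(n_x, n_y) = 85°, the dip direction.

true dip 49°, dip direction 085°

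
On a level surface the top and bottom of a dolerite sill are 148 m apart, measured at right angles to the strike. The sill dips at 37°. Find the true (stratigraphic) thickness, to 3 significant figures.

89.1 m

True thickness t = w · sin(dip) = 148 × sin 37°
t = 148 × 0.6018 = 89.069 m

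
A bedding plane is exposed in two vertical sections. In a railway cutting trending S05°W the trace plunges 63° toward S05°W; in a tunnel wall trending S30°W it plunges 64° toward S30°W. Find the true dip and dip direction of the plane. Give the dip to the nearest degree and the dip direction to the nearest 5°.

true dip 64°, dip direction 205°

Represent each trace as a vector plunging at its apparent dip toward its trend (east-north-up frame): v₁ = (-0.040, -0.452, -0.891), v₂ = (-0.219, -0.380, -0.899).
The plane normal is n = v₁ × v₂ ∝ (-0.068, -0.160, 0.084).
Dip δ = arctan(|n_h|/n_z) = arctan(0.174/0.084) = 64.2°.
The horizontal component of n points toward azimuth atan2(n_x, n_y) = 203°, the dip direction.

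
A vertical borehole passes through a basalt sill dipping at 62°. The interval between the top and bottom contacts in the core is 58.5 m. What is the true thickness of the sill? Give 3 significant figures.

True thickness t = h · cos(dip) = 58.5 × cos 62°
t = 58.5 × 0.4695 = 27.464 m

27.5 m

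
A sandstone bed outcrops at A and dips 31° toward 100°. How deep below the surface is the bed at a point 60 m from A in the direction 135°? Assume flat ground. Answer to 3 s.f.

29.5 m

The hole lies 35° from the dip direction, so the down-dip offset is 60 × cos 35° = 49.15 m.
Depth = down-dip offset × tan(dip) = 49.15 × tan 31° = 49.15 × 0.6009
Depth = 29.53 m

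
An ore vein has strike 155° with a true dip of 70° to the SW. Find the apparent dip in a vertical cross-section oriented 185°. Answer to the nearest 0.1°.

Angle between strike (155°) and section (185°): β = 30°.
tan α = tan 70° × sin 30° = 2.7475 × 0.5000 = 1.3737
apparent dip = arctan 1.3737 = 53.95°

53.9°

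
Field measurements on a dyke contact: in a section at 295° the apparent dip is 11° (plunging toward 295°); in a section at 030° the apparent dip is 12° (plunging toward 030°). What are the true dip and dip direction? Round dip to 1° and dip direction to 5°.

Each apparent-dip line lies in the plane. As unit vectors (x east, y north, z up), v₁ plunges 11°→295° and v₂ plunges 12°→030°.
n = v₁ × v₂ = (-0.075, 0.278, 0.957) (taken with n_z > 0).
True dip = arccos(n_z / |n|) = arccos(0.9575) = 16.8°.
Dip direction = azimuth of (n_x, n_y) = atan2(-0.075, 0.278) = 345°.

true dip 17°, dip direction 345°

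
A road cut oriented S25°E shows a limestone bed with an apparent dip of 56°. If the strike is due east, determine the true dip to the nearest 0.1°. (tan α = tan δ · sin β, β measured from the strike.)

58.6°

β = acute angle between strike due east and section S25°E = 65°.
tan δ = tan α / sin β = tan 56° / sin 65° = 1.4826 / 0.9063 = 1.6358
true dip = arctan 1.6358 = 58.56°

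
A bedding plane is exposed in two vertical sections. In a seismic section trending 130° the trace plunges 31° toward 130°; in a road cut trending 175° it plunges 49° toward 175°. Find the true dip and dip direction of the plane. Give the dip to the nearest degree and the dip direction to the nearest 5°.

true dip 50°, dip direction 190°

Represent each trace as a vector plunging at its apparent dip toward its trend (east-north-up frame): v₁ = (0.657, -0.551, -0.515), v₂ = (0.057, -0.654, -0.755).
Cross product v₁ × v₂ gives the pole to the plane: n ∝ (-0.079, -0.466, 0.398).
Dip δ = arctan(|n_h|/n_z) = arctan(0.473/0.398) = 49.9°.
Dip direction = azimuth of (n_x, n_y) = atan2(-0.079, -0.466) = 190°.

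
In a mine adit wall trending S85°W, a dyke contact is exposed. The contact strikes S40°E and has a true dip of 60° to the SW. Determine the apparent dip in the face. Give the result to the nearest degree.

Angle between strike (S40°E) and section (S85°W): β = 55°.
tan α = tan 60° × sin 55° = 1.7321 × 0.8192 = 1.4188
α = arctan(1.4188) = 54.82°

55°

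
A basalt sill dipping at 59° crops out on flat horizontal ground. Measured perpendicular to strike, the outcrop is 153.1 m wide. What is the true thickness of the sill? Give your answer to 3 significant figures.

131 m

True thickness t = w · sin(dip) = 153.1 × sin 59°
t = 153.1 × 0.8572 = 131.232 m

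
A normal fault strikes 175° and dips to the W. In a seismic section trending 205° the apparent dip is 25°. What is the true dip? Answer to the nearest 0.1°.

43.0°

The section is 30° from the strike.
tan(true dip) = tan 25° / sin 30° = 0.9326
δ = arctan(0.9326) = 43.00°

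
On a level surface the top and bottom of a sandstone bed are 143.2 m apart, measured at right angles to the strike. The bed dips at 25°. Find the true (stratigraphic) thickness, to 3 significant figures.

60.5 m

True thickness t = w · sin(dip) = 143.2 × sin 25°
t = 143.2 × 0.4226 = 60.519 m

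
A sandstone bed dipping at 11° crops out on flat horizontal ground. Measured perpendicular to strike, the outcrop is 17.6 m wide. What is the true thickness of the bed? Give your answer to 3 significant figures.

3.36 m

True thickness t = w · sin(dip) = 17.6 × sin 11°
t = 17.6 × 0.1908 = 3.358 m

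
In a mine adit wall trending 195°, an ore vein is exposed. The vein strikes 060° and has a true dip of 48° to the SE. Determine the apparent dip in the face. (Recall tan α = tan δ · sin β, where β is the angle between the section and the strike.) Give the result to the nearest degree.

Angle between strike (060°) and section (195°): β = 45°.
tan α = tan 48° × sin 45° = 1.1106 × 0.7071 = 0.7853
α = arctan(0.7853) = 38.14°

38°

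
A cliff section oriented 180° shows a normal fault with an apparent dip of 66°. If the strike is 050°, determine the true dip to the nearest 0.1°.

β = acute angle between strike 050° and section 180° = 50°.
tan δ = tan α / sin β = tan 66° / sin 50° = 2.2460 / 0.7660 = 2.9320
true dip = arctan 2.9320 = 71.17°

71.2°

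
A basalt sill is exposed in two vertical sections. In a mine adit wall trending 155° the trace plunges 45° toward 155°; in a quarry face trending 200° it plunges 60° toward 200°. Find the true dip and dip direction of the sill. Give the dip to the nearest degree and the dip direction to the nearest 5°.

true dip 60°, dip direction 210°

Represent each trace as a vector plunging at its apparent dip toward its trend (east-north-up frame): v₁ = (0.299, -0.641, -0.707), v₂ = (-0.171, -0.470, -0.866).
n = v₁ × v₂ = (-0.223, -0.380, 0.250) (taken with n_z > 0).
Dip δ = arctan(|n_h|/n_z) = arctan(0.440/0.250) = 60.4°.
The horizontal component of n points toward azimuth atan2(n_x, n_y) = 210°, the dip direction.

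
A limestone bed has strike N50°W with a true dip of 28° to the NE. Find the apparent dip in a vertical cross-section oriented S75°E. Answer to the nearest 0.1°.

12.7°

The strike is N50°W and the section trends S75°E; the acute angle between them is β = 25°.
tan(apparent dip) = tan 28° · sin 25° = 0.2247
α = arctan(0.2247) = 12.66°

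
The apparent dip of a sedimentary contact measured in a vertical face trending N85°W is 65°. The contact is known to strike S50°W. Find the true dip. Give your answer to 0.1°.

The section is 45° from the strike.
tan(true dip) = tan 65° / sin 45° = 3.0328
δ = arctan(3.0328) = 71.75°

71.8°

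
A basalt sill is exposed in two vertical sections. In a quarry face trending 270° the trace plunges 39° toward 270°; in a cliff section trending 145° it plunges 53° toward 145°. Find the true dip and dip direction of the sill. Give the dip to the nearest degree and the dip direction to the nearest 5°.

true dip 67°, dip direction 200°

The two traces are lines in the plane: v₁ = (sin 270°·cos 39°, cos 270°·cos 39°, −sin 39°), v₂ = (sin 145°·cos 53°, cos 145°·cos 53°, −sin 53°).
Cross product v₁ × v₂ gives the pole to the plane: n ∝ (-0.310, -0.838, 0.383).
tan δ = √(n_x²+n_y²)/n_z = 0.893/0.383, so δ = 66.8°.
Dip direction = azimuth of (n_x, n_y) = atan2(-0.310, -0.838) = 200°.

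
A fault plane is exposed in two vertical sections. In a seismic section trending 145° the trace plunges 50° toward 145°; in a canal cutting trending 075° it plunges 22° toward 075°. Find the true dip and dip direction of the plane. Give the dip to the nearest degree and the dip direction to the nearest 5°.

true dip 50°, dip direction 145°

Represent each trace as a vector plunging at its apparent dip toward its trend (east-north-up frame): v₁ = (0.369, -0.527, -0.766), v₂ = (0.896, 0.240, -0.375).
Cross product v₁ × v₂ gives the pole to the plane: n ∝ (0.381, -0.548, 0.560).
Dip δ = arctan(|n_h|/n_z) = arctan(0.667/0.560) = 50.0°.
The horizontal component of n points toward azimuth atan2(n_x, n_y) = 145°, the dip direction.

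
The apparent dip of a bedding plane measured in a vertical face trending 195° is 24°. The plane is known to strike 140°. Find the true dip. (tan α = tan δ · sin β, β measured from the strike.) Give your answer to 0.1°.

The section is 55° from the strike.
tan δ = tan α / sin β = tan 24° / sin 55° = 0.4452 / 0.8192 = 0.5435
true dip = arctan 0.5435 = 28.53°

28.5°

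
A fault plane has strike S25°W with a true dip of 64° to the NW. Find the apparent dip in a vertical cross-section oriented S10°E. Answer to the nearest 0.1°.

49.6°

The strike is S25°W and the section trends S10°E; the acute angle between them is β = 35°.
tan α = tan 64° × sin 35° = 2.0503 × 0.5736 = 1.1760
apparent dip = arctan 1.1760 = 49.62°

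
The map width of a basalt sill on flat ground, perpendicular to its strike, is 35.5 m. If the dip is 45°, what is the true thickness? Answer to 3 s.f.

25.1 m

True thickness t = w · sin(dip) = 35.5 × sin 45°
t = 35.5 × 0.7071 = 25.102 m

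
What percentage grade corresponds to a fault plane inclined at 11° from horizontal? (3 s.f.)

grade % = 100 × tan 11° = 100 × 0.1944

19.4%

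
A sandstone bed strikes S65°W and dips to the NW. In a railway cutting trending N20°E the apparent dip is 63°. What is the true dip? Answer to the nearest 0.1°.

70.2°

β = acute angle between strike S65°W and section N20°E = 45°.
tan(true dip) = tan 63° / sin 45° = 2.7756
true dip = arctan 2.7756 = 70.19°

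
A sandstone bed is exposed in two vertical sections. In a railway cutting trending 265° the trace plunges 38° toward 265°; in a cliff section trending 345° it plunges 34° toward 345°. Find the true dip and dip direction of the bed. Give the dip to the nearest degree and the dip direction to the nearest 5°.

true dip 44°, dip direction 300°

The two traces are lines in the plane: v₁ = (sin 265°·cos 38°, cos 265°·cos 38°, −sin 38°), v₂ = (sin 345°·cos 34°, cos 345°·cos 34°, −sin 34°).
The plane normal is n = v₁ × v₂ ∝ (-0.531, 0.307, 0.643).
True dip = arccos(n_z / |n|) = arccos(0.7236) = 43.6°.
Dip direction = azimuth of (n_x, n_y) = atan2(-0.531, 0.307) = 300°.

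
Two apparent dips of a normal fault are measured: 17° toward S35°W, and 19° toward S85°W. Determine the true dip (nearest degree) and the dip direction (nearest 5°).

Represent each trace as a vector plunging at its apparent dip toward its trend (east-north-up frame): v₁ = (-0.549, -0.783, -0.292), v₂ = (-0.942, -0.082, -0.326).
The plane normal is n = v₁ × v₂ ∝ (-0.231, -0.097, 0.693).
Dip δ = arctan(|n_h|/n_z) = arctan(0.250/0.693) = 19.9°.
The horizontal component of n points toward azimuth atan2(n_x, n_y) = 247°, the dip direction.

true dip 20°, dip direction 245°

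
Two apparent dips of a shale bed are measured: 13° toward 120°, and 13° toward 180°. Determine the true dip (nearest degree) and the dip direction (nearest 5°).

true dip 15°, dip direction 150°

Each apparent-dip line lies in the plane. As unit vectors (x east, y north, z up), v₁ plunges 13°→120° and v₂ plunges 13°→180°.
The plane normal is n = v₁ × v₂ ∝ (0.110, -0.190, 0.822).
True dip = arccos(n_z / |n|) = arccos(0.9663) = 14.9°.
The horizontal component of n points toward azimuth atan2(n_x, n_y) = 150°, the dip direction.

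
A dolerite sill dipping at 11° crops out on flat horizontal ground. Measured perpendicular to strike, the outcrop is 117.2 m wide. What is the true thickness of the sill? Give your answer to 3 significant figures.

22.4 m

True thickness t = w · sin(dip) = 117.2 × sin 11°
t = 117.2 × 0.1908 = 22.363 m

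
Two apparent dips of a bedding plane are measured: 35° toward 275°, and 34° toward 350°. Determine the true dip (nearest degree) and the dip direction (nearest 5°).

Each apparent-dip line lies in the plane. As unit vectors (x east, y north, z up), v₁ plunges 35°→275° and v₂ plunges 34°→350°.
n = v₁ × v₂ = (-0.428, 0.374, 0.656) (taken with n_z > 0).
True dip = arccos(n_z / |n|) = arccos(0.7557) = 40.9°.
Dip direction = azimuth of (n_x, n_y) = atan2(-0.428, 0.374) = 311°.

true dip 41°, dip direction 310°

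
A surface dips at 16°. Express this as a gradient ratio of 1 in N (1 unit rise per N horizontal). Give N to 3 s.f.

1 : N means tan θ = 1/N, so N = 1/tan 16° = 1/0.2867

1 in 3.49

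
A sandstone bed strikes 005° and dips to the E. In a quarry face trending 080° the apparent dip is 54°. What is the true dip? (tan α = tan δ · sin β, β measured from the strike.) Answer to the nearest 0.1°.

54.9°

β = acute angle between strike 005° and section 080° = 75°.
tan(true dip) = tan 54° / sin 75° = 1.4249
δ = arctan(1.4249) = 54.94°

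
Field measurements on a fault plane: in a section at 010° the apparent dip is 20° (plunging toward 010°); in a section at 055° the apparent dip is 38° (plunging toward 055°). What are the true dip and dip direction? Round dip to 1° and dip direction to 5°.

true dip 40°, dip direction 075°

Represent each trace as a vector plunging at its apparent dip toward its trend (east-north-up frame): v₁ = (0.163, 0.925, -0.342), v₂ = (0.646, 0.452, -0.616).
Cross product v₁ × v₂ gives the pole to the plane: n ∝ (0.415, 0.120, 0.524).
tan δ = √(n_x²+n_y²)/n_z = 0.432/0.524, so δ = 39.5°.
The horizontal component of n points toward azimuth atan2(n_x, n_y) = 74°, the dip direction.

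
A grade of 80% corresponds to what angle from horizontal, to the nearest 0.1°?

tan θ = 80/100 = 0.8000
θ = arctan(0.8000) = 38.66°

38.7°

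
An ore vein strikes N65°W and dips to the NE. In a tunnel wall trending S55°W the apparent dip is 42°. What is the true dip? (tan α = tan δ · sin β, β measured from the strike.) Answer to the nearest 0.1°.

46.1°

The section is 60° from the strike.
tan(true dip) = tan 42° / sin 60° = 1.0397
δ = arctan(1.0397) = 46.11°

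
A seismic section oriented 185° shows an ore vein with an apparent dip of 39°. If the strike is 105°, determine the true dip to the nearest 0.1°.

β = acute angle between strike 105° and section 185° = 80°.
tan(true dip) = tan 39° / sin 80° = 0.8223
true dip = arctan 0.8223 = 39.43°

39.4°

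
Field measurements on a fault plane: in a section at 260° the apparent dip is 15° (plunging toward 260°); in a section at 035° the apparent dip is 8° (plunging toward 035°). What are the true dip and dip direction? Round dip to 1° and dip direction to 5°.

true dip 28°, dip direction 320°

The two traces are lines in the plane: v₁ = (sin 260°·cos 15°, cos 260°·cos 15°, −sin 15°), v₂ = (sin 35°·cos 8°, cos 35°·cos 8°, −sin 8°).
The plane normal is n = v₁ × v₂ ∝ (-0.233, 0.279, 0.676).
tan δ = √(n_x²+n_y²)/n_z = 0.364/0.676, so δ = 28.3°.
The horizontal component of n points toward azimuth atan2(n_x, n_y) = 320°, the dip direction.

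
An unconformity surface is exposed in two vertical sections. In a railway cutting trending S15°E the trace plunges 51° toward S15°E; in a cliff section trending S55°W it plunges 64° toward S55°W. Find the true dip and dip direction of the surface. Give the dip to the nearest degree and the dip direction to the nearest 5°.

The two traces are lines in the plane: v₁ = (sin 165°·cos 51°, cos 165°·cos 51°, −sin 51°), v₂ = (sin 235°·cos 64°, cos 235°·cos 64°, −sin 64°).
The plane normal is n = v₁ × v₂ ∝ (-0.351, -0.425, 0.259).
Dip δ = arctan(|n_h|/n_z) = arctan(0.552/0.259) = 64.8°.
Dip direction = azimuth of (n_x, n_y) = atan2(-0.351, -0.425) = 220°.

true dip 65°, dip direction 220°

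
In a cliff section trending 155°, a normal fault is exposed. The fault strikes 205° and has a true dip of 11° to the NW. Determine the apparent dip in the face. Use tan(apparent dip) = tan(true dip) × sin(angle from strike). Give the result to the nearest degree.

The section lies 50° from the strike.
tan(apparent dip) = tan 11° · sin 50° = 0.1489
α = arctan(0.1489) = 8.47°

8°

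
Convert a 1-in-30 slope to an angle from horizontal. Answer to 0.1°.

1.9°

tan θ = 1/30 = 0.0333
θ = arctan(0.0333) = 1.91°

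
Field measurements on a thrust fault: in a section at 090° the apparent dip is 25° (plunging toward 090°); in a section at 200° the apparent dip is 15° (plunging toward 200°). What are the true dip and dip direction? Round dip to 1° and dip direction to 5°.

The two traces are lines in the plane: v₁ = (sin 90°·cos 25°, cos 90°·cos 25°, −sin 25°), v₂ = (sin 200°·cos 15°, cos 200°·cos 15°, −sin 15°).
The plane normal is n = v₁ × v₂ ∝ (0.384, -0.374, 0.823).
True dip = arccos(n_z / |n|) = arccos(0.8379) = 33.1°.
Dip direction = azimuth of (n_x, n_y) = atan2(0.384, -0.374) = 134°.

true dip 33°, dip direction 135°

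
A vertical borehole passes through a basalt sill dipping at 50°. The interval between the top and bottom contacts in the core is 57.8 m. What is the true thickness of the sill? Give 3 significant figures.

37.2 m

True thickness t = h · cos(dip) = 57.8 × cos 50°
t = 57.8 × 0.6428 = 37.153 m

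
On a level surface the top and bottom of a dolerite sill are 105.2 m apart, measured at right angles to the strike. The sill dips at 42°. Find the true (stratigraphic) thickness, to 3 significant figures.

70.4 m

True thickness t = w · sin(dip) = 105.2 × sin 42°
t = 105.2 × 0.6691 = 70.393 m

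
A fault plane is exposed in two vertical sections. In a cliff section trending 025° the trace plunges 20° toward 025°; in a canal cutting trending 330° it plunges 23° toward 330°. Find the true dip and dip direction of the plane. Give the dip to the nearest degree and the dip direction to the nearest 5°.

Each apparent-dip line lies in the plane. As unit vectors (x east, y north, z up), v₁ plunges 20°→025° and v₂ plunges 23°→330°.
n = v₁ × v₂ = (-0.060, 0.313, 0.709) (taken with n_z > 0).
Dip δ = arctan(|n_h|/n_z) = arctan(0.318/0.709) = 24.2°.
The horizontal component of n points toward azimuth atan2(n_x, n_y) = 349°, the dip direction.

true dip 24°, dip direction 350°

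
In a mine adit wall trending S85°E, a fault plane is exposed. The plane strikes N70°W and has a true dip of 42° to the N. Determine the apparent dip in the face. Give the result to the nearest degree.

The section lies 15° from the strike.
tan α = tan 42° × sin 15° = 0.9004 × 0.2588 = 0.2330
apparent dip = arctan 0.2330 = 13.12°

13°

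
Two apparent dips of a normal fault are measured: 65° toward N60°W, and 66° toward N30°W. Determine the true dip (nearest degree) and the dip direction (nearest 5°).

true dip 66°, dip direction 320°

Each apparent-dip line lies in the plane. As unit vectors (x east, y north, z up), v₁ plunges 65°→N60°W and v₂ plunges 66°→N30°W.
n = v₁ × v₂ = (-0.126, 0.150, 0.086) (taken with n_z > 0).
Dip δ = arctan(|n_h|/n_z) = arctan(0.196/0.086) = 66.3°.
Dip direction = atan2(-0.126, 0.150) = 320° (azimuth of n's horizontal projection).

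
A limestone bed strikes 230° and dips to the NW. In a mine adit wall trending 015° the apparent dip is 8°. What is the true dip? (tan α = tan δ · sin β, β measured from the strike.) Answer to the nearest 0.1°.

13.8°

β = acute angle between strike 230° and section 015° = 35°.
tan(true dip) = tan 8° / sin 35° = 0.2450
δ = arctan(0.2450) = 13.77°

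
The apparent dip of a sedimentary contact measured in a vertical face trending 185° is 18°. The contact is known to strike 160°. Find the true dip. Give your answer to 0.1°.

β = acute angle between strike 160° and section 185° = 25°.
tan(true dip) = tan 18° / sin 25° = 0.7688
δ = arctan(0.7688) = 37.55°

37.6°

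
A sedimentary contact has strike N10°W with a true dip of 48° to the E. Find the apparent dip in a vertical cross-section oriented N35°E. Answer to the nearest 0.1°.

38.1°

Angle between strike (N10°W) and section (N35°E): β = 45°.
tan α = tan 48° × sin 45° = 1.1106 × 0.7071 = 0.7853
apparent dip = arctan 0.7853 = 38.14°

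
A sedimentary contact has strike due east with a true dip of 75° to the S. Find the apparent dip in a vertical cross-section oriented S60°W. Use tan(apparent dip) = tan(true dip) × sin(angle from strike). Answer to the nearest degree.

62°

The strike is due east and the section trends S60°W; the acute angle between them is β = 30°.
tan(apparent dip) = tan 75° · sin 30° = 1.8660
α = arctan(1.8660) = 61.81°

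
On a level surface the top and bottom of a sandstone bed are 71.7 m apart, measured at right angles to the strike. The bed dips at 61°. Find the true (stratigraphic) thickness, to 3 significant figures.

62.7 m

True thickness t = w · sin(dip) = 71.7 × sin 61°
t = 71.7 × 0.8746 = 62.710 m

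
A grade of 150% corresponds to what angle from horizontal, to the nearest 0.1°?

56.3°

tan θ = 150/100 = 1.5000
θ = arctan(1.5000) = 56.31°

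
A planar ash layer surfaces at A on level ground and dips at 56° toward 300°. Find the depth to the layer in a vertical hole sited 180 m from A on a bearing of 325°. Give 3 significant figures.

The hole lies 25° from the dip direction, so the down-dip offset is 180 × cos 25° = 163.14 m.
Depth = down-dip offset × tan(dip) = 163.14 × tan 56° = 163.14 × 1.4826
Depth = 241.86 m

242 m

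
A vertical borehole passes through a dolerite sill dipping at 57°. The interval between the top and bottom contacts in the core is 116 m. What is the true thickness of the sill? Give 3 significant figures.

63.2 m

True thickness t = h · cos(dip) = 116 × cos 57°
t = 116 × 0.5446 = 63.178 m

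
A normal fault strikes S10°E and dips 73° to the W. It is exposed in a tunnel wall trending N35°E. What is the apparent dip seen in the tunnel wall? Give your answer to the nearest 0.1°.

66.6°

The strike is S10°E and the section trends N35°E; the acute angle between them is β = 45°.
tan α = tan 73° × sin 45° = 3.2709 × 0.7071 = 2.3128
apparent dip = arctan 2.3128 = 66.62°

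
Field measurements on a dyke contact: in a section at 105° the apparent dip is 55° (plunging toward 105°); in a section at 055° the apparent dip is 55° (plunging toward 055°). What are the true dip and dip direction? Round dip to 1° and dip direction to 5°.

Represent each trace as a vector plunging at its apparent dip toward its trend (east-north-up frame): v₁ = (0.554, -0.148, -0.819), v₂ = (0.470, 0.329, -0.819).
Cross product v₁ × v₂ gives the pole to the plane: n ∝ (0.391, 0.069, 0.252).
Dip δ = arctan(|n_h|/n_z) = arctan(0.397/0.252) = 57.6°.
Dip direction = atan2(0.391, 0.069) = 80° (azimuth of n's horizontal projection).

true dip 58°, dip direction 080°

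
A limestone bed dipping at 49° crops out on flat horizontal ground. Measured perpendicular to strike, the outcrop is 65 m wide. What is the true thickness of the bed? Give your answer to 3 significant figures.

True thickness t = w · sin(dip) = 65 × sin 49°
t = 65 × 0.7547 = 49.056 m

49.1 m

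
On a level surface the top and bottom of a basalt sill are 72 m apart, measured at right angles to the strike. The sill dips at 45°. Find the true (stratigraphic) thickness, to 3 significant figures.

True thickness t = w · sin(dip) = 72 × sin 45°
t = 72 × 0.7071 = 50.912 m

50.9 m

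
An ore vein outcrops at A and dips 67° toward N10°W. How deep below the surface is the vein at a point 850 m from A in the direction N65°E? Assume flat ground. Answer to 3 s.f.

518 m

The hole lies 75° from the dip direction, so the down-dip offset is 850 × cos 75° = 220.00 m.
Depth = down-dip offset × tan(dip) = 220.00 × tan 67° = 220.00 × 2.3559
Depth = 518.28 m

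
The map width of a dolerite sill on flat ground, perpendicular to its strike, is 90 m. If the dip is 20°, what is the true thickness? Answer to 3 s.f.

30.8 m

True thickness t = w · sin(dip) = 90 × sin 20°
t = 90 × 0.3420 = 30.782 m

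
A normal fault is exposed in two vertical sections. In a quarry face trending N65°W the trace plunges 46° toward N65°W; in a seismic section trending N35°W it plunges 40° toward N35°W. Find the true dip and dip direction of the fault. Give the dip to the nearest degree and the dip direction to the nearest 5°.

true dip 46°, dip direction 290°

Represent each trace as a vector plunging at its apparent dip toward its trend (east-north-up frame): v₁ = (-0.630, 0.294, -0.719), v₂ = (-0.439, 0.628, -0.643).
n = v₁ × v₂ = (-0.263, 0.089, 0.266) (taken with n_z > 0).
True dip = arccos(n_z / |n|) = arccos(0.6924) = 46.2°.
Dip direction = atan2(-0.263, 0.089) = 289° (azimuth of n's horizontal projection).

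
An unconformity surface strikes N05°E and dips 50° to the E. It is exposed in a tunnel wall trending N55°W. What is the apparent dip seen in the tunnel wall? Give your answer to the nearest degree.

The strike is N05°E and the section trends N55°W; the acute angle between them is β = 60°.
tan(apparent dip) = tan 50° · sin 60° = 1.0321
apparent dip = arctan 1.0321 = 45.90°

46°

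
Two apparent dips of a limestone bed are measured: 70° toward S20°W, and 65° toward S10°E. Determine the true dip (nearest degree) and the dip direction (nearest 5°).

true dip 70°, dip direction 210°

Represent each trace as a vector plunging at its apparent dip toward its trend (east-north-up frame): v₁ = (-0.117, -0.321, -0.940), v₂ = (0.073, -0.416, -0.906).
n = v₁ × v₂ = (-0.100, -0.175, 0.072) (taken with n_z > 0).
tan δ = √(n_x²+n_y²)/n_z = 0.201/0.072, so δ = 70.3°.
Dip direction = atan2(-0.100, -0.175) = 210° (azimuth of n's horizontal projection).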